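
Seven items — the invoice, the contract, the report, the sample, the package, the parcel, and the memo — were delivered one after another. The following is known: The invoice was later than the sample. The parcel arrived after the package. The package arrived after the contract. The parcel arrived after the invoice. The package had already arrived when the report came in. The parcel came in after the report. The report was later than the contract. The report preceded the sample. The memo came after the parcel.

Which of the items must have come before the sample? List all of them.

Directly stated before the sample: the report.
The contract reaches the sample via the contract → the report → the sample.
The package reaches the sample via the package → the report → the sample.
No chain forces the parcel (or any of the others) ahead of the sample.

the contract, the package, the report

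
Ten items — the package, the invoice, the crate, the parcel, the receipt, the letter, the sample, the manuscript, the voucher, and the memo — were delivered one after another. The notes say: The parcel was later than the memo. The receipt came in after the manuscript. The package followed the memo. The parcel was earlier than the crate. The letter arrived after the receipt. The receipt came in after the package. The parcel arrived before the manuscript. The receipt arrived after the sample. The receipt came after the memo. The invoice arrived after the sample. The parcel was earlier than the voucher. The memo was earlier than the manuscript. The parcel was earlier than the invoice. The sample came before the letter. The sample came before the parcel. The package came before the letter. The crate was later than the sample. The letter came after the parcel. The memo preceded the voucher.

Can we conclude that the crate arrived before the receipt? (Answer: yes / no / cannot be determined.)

No chain of stated constraints runs from the crate to the receipt, and none runs from the receipt to the crate either.
So the relative order of the crate and the receipt is not fixed by the given facts.

cannot be determined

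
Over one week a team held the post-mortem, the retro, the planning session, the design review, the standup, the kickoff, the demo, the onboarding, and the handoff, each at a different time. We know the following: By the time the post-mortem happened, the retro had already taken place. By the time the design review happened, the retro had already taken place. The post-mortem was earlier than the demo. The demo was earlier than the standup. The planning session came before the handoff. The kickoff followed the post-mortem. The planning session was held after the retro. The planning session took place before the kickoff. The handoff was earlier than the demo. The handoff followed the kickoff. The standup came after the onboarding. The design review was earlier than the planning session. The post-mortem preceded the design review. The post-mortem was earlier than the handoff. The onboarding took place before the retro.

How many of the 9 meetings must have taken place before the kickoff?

Directly stated before the kickoff: the planning session and the post-mortem.
The design review reaches the kickoff via the design review → the planning session → the kickoff.
The onboarding reaches the kickoff via the onboarding → the retro → the planning session → the kickoff.
The retro reaches the kickoff via the retro → the planning session → the kickoff.
No chain forces the standup (or any of the others) ahead of the kickoff.
That's the design review, the onboarding, the planning session, the post-mortem, and the retro — 5 in all.

5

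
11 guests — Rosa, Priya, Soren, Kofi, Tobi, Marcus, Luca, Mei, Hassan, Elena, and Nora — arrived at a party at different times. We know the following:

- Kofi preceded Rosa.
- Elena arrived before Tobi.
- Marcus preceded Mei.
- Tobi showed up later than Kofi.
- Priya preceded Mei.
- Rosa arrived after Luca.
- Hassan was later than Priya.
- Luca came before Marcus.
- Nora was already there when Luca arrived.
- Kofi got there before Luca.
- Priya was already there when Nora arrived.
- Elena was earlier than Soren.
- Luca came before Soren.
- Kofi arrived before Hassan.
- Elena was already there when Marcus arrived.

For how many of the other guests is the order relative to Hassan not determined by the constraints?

Forced before Hassan: Kofi and Priya.
That leaves Elena, Luca, Marcus, Mei, Nora, Rosa, Soren, and Tobi with no forced order relative to Hassan — 8.

8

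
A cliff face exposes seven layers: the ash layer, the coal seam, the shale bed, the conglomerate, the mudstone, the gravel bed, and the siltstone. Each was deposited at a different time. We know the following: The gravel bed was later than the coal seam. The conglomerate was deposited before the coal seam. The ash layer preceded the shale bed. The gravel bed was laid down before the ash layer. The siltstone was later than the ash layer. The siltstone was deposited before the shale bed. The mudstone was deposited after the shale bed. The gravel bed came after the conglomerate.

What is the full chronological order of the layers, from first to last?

The constraints fix every adjacent pair, so only one ordering works:
the conglomerate → the coal seam → the gravel bed → the ash layer → the siltstone → the shale bed → the mudstone.

the conglomerate, the coal seam, the gravel bed, the ash layer, the siltstone, the shale bed, the mudstone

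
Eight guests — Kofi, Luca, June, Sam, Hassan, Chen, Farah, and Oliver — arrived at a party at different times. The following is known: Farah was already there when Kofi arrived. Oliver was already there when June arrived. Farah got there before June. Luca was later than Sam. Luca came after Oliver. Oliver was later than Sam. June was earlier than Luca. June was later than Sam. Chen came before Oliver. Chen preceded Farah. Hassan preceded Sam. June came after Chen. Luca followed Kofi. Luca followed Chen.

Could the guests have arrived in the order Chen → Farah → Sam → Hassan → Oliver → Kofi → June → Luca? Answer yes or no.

no

The constraints require Hassan before Sam, but in the proposed sequence Sam appears ahead of Hassan. That one violation is enough.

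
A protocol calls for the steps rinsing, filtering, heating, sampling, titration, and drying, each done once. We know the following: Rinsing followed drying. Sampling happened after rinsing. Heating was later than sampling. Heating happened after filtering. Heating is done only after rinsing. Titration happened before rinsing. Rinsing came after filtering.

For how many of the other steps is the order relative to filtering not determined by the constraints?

2

Forced after filtering: heating, rinsing, and sampling.
That leaves drying and titration with no forced order relative to filtering — 2.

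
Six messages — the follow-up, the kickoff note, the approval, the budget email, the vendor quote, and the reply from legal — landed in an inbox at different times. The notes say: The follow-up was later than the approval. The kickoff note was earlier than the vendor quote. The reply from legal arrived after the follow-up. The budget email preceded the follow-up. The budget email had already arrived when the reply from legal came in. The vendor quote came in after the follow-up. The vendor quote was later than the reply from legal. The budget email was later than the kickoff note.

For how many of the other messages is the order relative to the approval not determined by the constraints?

Forced after the approval: the follow-up, the reply from legal, and the vendor quote.
That leaves the budget email and the kickoff note with no forced order relative to the approval — 2.

2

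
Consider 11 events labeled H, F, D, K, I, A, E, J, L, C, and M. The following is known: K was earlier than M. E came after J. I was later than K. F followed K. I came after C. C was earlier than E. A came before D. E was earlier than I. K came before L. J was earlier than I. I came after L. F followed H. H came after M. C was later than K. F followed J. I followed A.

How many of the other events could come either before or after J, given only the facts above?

7

Forced after J: E, F, and I.
That leaves A, C, D, H, K, L, and M with no forced order relative to J — 7.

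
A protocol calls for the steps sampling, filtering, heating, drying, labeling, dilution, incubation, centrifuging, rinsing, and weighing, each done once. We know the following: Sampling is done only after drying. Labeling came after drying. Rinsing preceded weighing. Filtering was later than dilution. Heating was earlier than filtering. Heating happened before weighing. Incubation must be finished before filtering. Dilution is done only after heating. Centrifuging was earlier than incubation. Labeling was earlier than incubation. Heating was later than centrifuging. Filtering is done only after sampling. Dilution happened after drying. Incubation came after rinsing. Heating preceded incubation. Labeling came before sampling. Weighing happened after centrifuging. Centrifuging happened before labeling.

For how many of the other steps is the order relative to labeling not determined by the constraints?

4

Forced before labeling: centrifuging and drying; forced after labeling: filtering, incubation, and sampling.
That leaves dilution, heating, rinsing, and weighing with no forced order relative to labeling — 4.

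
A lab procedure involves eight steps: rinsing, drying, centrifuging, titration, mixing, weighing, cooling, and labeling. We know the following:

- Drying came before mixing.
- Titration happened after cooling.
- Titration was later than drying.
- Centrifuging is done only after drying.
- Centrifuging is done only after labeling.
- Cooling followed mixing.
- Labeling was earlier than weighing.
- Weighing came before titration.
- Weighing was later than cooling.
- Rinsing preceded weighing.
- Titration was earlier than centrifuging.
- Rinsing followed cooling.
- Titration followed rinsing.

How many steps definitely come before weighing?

5

Directly stated before weighing: cooling, labeling, and rinsing.
Drying reaches weighing via drying → mixing → cooling → weighing.
Mixing reaches weighing via mixing → cooling → weighing.
No chain forces titration (or any of the others) ahead of weighing.
That's cooling, drying, labeling, mixing, and rinsing — 5 in all.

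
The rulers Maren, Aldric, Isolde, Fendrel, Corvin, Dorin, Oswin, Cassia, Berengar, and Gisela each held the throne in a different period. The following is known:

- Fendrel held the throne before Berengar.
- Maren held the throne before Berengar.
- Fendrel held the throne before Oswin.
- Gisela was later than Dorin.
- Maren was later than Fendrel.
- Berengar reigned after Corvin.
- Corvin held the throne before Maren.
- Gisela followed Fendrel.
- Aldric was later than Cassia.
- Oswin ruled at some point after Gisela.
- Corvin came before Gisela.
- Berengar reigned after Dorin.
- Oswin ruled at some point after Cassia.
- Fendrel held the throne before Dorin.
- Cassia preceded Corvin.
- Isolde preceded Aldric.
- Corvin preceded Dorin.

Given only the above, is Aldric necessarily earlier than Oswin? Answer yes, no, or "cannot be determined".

cannot be determined

No chain of stated constraints runs from Aldric to Oswin, and none runs from Oswin to Aldric either.
So the relative order of Aldric and Oswin is not fixed by the given facts.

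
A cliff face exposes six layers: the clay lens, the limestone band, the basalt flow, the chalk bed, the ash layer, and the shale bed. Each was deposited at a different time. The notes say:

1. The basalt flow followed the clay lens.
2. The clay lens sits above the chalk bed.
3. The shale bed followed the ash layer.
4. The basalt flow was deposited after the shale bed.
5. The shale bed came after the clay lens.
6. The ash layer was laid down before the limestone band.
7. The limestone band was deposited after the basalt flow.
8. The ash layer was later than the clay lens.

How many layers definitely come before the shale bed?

Directly stated before the shale bed: the ash layer and the clay lens.
The chalk bed reaches the shale bed via the chalk bed → the clay lens → the shale bed.
That's the ash layer, the chalk bed, and the clay lens — 3 in all.

3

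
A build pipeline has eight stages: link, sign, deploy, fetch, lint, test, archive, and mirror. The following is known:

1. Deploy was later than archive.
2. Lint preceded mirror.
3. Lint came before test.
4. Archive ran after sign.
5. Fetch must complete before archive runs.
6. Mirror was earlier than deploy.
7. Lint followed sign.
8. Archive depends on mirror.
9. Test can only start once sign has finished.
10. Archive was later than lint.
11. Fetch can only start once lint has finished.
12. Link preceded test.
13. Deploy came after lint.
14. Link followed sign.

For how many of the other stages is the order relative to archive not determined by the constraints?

Forced before archive: fetch, lint, mirror, and sign; forced after archive: deploy.
That leaves link and test with no forced order relative to archive — 2.

2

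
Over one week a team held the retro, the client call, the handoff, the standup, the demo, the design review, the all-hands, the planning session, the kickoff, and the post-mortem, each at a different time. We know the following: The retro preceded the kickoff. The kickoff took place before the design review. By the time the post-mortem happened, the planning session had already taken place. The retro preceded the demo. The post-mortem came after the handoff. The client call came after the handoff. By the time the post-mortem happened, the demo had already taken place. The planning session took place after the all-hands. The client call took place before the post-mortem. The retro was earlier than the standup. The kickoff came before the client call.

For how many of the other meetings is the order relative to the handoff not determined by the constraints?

7

Forced after the handoff: the client call and the post-mortem.
That leaves the all-hands, the demo, the design review, the kickoff, the planning session, the retro, and the standup with no forced order relative to the handoff — 7.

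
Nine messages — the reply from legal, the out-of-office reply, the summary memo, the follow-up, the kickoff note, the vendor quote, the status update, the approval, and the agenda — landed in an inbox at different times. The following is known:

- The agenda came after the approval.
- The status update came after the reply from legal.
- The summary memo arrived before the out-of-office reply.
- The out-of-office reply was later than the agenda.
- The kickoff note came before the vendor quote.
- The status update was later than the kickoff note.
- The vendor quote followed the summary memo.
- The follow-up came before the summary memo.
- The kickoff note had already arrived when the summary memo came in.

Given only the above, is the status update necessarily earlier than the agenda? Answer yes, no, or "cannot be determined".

No chain of stated constraints runs from the status update to the agenda, and none runs from the agenda to the status update either.
So the relative order of the status update and the agenda is not fixed by the given facts.

cannot be determined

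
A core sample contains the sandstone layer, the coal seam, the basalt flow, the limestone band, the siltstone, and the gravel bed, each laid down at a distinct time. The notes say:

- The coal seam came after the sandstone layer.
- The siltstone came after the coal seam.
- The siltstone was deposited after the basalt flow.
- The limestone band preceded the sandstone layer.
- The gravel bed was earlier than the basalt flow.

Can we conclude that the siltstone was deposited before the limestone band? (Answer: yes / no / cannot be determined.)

Tracing the constraints gives the limestone band → the sandstone layer → the coal seam → the siltstone, so the limestone band must come before the siltstone.
That means the siltstone cannot be before the limestone band.

no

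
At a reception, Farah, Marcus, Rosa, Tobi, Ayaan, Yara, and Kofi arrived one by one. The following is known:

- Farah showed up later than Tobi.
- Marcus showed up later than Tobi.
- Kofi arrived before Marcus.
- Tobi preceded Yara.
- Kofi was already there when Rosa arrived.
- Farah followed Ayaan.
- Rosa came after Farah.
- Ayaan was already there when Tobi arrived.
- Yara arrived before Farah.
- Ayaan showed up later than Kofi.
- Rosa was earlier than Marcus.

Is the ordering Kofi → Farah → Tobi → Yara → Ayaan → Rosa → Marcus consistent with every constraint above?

The constraints require Tobi before Farah, but in the proposed sequence Farah appears ahead of Tobi. That one violation is enough.

no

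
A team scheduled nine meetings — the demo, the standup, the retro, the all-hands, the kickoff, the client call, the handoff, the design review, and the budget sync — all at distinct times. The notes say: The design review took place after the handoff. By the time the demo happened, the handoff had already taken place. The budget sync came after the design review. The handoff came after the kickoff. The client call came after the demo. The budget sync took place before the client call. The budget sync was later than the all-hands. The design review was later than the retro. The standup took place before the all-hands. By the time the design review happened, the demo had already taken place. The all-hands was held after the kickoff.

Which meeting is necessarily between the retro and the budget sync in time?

the design review

Tracing the constraints gives the retro → the design review → the budget sync, so the design review sits after the retro and before the budget sync.
No other meeting is forced both after the retro and before the budget sync.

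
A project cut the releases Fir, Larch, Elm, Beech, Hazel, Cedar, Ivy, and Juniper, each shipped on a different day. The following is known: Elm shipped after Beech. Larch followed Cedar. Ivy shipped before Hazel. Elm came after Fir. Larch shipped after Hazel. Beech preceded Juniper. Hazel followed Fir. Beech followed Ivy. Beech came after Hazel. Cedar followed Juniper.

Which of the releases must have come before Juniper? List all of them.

Directly stated before Juniper: Beech.
Fir reaches Juniper via Fir → Hazel → Beech → Juniper.
Hazel reaches Juniper via Hazel → Beech → Juniper.
Ivy reaches Juniper via Ivy → Beech → Juniper.
No chain forces Larch (or any of the others) ahead of Juniper.

Beech, Fir, Hazel, Ivy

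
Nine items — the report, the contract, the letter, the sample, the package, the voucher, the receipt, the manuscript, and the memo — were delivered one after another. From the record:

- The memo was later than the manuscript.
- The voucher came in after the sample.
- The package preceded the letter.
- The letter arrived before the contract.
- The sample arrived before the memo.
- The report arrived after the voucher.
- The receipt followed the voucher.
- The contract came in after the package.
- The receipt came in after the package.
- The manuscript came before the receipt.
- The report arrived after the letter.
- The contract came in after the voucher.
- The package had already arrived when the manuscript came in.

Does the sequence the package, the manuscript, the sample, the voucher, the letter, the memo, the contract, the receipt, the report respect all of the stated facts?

yes

Check each stated constraint against the proposed order — e.g. the manuscript is ahead of the receipt; the package is ahead of the receipt. Every pair is in the required order; nothing is violated.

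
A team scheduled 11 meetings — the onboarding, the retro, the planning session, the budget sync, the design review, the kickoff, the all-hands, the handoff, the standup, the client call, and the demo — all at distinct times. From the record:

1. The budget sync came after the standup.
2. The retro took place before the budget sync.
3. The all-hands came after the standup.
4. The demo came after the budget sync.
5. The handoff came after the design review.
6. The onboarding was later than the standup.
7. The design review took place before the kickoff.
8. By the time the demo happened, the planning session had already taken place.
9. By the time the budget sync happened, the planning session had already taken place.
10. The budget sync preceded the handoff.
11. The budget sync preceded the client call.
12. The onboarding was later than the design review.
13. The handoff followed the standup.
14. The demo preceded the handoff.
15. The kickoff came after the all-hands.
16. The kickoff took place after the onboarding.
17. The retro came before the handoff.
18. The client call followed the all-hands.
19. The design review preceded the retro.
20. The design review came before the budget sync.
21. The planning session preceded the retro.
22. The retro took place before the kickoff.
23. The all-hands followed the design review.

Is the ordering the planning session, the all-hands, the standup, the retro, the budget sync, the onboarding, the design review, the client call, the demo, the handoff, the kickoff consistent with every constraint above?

The constraints require the standup before the all-hands, but in the proposed sequence the all-hands appears ahead of the standup. That one violation is enough.

no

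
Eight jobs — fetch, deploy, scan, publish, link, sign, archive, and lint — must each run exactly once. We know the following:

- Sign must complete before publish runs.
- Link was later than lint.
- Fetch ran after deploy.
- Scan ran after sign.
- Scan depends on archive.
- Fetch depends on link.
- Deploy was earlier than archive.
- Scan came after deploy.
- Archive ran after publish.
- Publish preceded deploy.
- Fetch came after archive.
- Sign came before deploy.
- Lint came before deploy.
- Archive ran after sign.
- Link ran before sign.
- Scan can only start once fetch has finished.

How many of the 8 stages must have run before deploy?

4

Directly stated before deploy: lint, publish, and sign.
Link reaches deploy via link → sign → deploy.
No chain forces fetch (or any of the others) ahead of deploy.
That's link, lint, publish, and sign — 4 in all.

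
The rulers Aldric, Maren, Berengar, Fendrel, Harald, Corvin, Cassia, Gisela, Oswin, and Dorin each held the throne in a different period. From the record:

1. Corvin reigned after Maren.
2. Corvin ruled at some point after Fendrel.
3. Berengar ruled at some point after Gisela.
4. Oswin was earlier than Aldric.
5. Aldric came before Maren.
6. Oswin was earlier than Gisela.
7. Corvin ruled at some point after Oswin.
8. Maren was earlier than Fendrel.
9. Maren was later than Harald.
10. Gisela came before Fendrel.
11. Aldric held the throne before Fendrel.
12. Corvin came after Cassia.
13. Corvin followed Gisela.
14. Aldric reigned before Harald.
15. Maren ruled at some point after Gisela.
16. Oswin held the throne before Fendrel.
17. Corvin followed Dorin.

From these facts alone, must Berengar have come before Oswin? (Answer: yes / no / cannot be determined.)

Tracing the constraints gives Oswin → Gisela → Berengar, so Oswin must come before Berengar.
That means Berengar cannot be before Oswin.

no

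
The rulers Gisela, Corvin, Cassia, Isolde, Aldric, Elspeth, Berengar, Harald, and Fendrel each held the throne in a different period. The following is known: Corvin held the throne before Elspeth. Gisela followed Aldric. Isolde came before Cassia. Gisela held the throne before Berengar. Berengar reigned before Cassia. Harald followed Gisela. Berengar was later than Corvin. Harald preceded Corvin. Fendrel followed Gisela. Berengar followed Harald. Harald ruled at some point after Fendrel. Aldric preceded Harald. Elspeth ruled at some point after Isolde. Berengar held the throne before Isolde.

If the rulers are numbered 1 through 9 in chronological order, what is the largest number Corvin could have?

5

Corvin must come before Berengar, Cassia, Elspeth, and Isolde — 4 rulers forced after them.
Everything else can be placed before Corvin in some valid order, so Corvin can sit as late as position 9 − 4 = 5.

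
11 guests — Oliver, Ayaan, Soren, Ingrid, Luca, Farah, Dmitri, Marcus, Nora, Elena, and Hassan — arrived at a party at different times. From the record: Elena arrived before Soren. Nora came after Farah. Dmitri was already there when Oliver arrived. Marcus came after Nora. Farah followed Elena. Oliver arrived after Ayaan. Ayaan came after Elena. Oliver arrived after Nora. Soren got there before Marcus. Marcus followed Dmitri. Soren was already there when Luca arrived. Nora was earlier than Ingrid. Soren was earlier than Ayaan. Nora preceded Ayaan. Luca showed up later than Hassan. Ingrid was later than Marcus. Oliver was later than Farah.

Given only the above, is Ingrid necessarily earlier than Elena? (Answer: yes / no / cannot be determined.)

no

Tracing the constraints gives Elena → Soren → Marcus → Ingrid, so Elena must come before Ingrid.
That means Ingrid cannot be before Elena.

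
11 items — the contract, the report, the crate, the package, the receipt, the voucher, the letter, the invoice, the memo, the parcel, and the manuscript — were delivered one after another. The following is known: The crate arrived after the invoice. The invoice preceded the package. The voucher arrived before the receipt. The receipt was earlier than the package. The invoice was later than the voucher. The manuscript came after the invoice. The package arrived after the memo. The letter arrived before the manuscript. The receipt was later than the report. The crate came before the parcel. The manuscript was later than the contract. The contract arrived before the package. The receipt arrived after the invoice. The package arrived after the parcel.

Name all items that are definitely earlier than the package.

the contract, the crate, the invoice, the memo, the parcel, the receipt, the report, the voucher

Directly stated before the package: the contract, the invoice, the memo, the parcel, and the receipt.
The crate reaches the package via the crate → the parcel → the package.
The report reaches the package via the report → the receipt → the package.
The voucher reaches the package via the voucher → the invoice → the package.
No chain forces the manuscript (or any of the others) ahead of the package.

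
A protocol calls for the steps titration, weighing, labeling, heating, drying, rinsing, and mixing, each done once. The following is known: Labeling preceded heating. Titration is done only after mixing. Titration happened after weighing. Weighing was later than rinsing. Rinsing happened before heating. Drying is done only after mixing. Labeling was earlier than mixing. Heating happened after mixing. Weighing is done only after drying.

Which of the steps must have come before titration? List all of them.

drying, labeling, mixing, rinsing, weighing

Directly stated before titration: mixing and weighing.
Drying reaches titration via drying → weighing → titration.
Labeling reaches titration via labeling → mixing → titration.
Rinsing reaches titration via rinsing → weighing → titration.
No chain forces heating ahead of titration.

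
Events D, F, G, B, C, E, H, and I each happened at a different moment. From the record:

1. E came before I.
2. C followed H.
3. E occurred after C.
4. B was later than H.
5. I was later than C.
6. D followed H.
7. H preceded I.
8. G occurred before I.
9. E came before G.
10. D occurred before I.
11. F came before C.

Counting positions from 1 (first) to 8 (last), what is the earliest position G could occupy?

5

C, E, F, and H must all come before G — 4 forced predecessors.
Nothing else is forced ahead of G, so its earliest slot is position 4 + 1 = 5.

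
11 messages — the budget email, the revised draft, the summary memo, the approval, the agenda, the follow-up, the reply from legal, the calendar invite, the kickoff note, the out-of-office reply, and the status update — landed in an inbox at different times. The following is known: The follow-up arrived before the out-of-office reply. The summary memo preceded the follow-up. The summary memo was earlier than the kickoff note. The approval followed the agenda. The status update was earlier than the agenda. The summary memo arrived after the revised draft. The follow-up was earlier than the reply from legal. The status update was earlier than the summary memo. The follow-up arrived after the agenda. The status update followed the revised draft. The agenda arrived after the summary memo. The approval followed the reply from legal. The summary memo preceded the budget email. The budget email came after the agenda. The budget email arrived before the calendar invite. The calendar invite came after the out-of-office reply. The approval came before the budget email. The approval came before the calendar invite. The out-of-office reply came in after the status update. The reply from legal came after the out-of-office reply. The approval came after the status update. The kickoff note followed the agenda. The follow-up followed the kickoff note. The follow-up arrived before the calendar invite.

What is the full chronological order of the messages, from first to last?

the revised draft, the status update, the summary memo, the agenda, the kickoff note, the follow-up, the out-of-office reply, the reply from legal, the approval, the budget email, the calendar invite

The constraints fix every adjacent pair, so only one ordering works:
the revised draft → the status update → the summary memo → the agenda → the kickoff note → the follow-up → the out-of-office reply → the reply from legal → the approval → the budget email → the calendar invite.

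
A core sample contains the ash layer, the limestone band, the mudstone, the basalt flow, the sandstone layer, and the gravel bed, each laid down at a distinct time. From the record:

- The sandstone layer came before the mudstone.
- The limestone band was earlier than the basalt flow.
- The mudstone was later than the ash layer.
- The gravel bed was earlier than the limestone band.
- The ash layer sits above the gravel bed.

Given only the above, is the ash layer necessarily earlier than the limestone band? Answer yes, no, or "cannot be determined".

No chain of stated constraints runs from the ash layer to the limestone band, and none runs from the limestone band to the ash layer either.
So the relative order of the ash layer and the limestone band is not fixed by the given facts.

cannot be determined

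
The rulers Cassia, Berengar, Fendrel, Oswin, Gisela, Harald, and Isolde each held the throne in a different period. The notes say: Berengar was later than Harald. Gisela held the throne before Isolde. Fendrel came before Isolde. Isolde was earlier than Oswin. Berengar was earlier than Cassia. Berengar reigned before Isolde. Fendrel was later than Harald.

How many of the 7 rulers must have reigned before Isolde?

Directly stated before Isolde: Berengar, Fendrel, and Gisela.
Harald reaches Isolde via Harald → Fendrel → Isolde.
That's Berengar, Fendrel, Gisela, and Harald — 4 in all.

4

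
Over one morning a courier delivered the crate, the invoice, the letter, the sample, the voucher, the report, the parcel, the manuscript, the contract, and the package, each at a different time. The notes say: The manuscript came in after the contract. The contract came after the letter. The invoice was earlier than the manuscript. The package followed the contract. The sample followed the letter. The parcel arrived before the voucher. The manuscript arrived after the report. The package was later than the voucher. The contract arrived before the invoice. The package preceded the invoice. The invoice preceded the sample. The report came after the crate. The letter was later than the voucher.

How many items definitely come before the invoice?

Directly stated before the invoice: the contract and the package.
The letter reaches the invoice via the letter → the contract → the invoice.
The parcel reaches the invoice via the parcel → the voucher → the package → the invoice.
The voucher reaches the invoice via the voucher → the package → the invoice.
No chain forces the report (or any of the others) ahead of the invoice.
That's the contract, the letter, the package, the parcel, and the voucher — 5 in all.

5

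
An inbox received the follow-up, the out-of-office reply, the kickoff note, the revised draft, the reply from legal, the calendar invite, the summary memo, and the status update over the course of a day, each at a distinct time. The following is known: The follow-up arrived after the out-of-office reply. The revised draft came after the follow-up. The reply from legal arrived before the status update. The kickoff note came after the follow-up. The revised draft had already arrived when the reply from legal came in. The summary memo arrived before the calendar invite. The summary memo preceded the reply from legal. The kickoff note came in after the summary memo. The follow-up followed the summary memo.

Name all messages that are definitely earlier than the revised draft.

Directly stated before the revised draft: the follow-up.
The out-of-office reply reaches the revised draft via the out-of-office reply → the follow-up → the revised draft.
The summary memo reaches the revised draft via the summary memo → the follow-up → the revised draft.

the follow-up, the out-of-office reply, the summary memo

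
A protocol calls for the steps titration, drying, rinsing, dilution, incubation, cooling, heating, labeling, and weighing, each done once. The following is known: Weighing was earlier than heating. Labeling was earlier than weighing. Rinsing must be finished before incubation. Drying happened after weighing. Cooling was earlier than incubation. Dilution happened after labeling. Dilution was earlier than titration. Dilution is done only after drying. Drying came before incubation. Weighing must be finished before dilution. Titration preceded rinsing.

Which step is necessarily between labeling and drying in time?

weighing

Tracing the constraints gives labeling → weighing → drying, so weighing sits after labeling and before drying.
No other step is forced both after labeling and before drying.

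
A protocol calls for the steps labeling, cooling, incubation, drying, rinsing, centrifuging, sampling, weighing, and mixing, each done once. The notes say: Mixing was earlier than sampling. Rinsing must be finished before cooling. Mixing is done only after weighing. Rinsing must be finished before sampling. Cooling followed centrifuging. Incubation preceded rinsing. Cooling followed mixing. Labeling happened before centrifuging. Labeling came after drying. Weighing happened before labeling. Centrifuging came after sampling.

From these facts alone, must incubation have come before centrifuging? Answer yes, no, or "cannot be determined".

yes

Chain the constraints: incubation → rinsing → sampling → centrifuging. Each link is directly stated, so incubation comes before centrifuging.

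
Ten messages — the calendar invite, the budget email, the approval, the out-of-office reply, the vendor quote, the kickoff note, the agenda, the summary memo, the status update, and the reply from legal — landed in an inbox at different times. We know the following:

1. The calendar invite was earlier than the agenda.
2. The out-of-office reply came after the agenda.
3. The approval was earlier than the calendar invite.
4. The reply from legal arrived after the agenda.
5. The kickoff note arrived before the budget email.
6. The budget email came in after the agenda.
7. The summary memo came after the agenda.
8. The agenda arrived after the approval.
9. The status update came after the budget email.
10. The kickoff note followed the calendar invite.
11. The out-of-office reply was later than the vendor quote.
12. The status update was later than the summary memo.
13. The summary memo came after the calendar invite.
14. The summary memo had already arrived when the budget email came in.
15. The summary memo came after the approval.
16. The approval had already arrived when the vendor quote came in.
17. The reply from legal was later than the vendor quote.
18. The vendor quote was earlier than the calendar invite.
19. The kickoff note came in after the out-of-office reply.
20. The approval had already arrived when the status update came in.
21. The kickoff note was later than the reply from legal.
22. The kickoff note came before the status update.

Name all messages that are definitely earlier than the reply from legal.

the agenda, the approval, the calendar invite, the vendor quote

Directly stated before the reply from legal: the agenda and the vendor quote.
The approval reaches the reply from legal via the approval → the vendor quote → the reply from legal.
The calendar invite reaches the reply from legal via the calendar invite → the agenda → the reply from legal.
No chain forces the summary memo (or any of the others) ahead of the reply from legal.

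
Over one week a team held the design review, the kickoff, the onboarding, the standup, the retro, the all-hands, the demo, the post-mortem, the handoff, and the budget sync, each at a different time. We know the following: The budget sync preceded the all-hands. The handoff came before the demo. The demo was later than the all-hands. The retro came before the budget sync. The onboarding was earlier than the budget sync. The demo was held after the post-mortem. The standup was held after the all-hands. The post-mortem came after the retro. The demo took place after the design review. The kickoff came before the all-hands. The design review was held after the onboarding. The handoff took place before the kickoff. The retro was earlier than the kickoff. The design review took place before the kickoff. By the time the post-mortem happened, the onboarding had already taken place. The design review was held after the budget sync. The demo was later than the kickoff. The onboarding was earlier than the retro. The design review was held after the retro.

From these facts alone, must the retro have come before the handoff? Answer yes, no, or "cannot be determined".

cannot be determined

No chain of stated constraints runs from the retro to the handoff, and none runs from the handoff to the retro either.
So the relative order of the retro and the handoff is not fixed by the given facts.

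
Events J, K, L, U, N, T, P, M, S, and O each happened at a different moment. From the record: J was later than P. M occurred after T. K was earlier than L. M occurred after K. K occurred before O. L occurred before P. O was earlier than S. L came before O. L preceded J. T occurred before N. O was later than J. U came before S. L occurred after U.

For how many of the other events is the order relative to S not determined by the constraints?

Forced before S: J, K, L, O, P, and U.
That leaves M, N, and T with no forced order relative to S — 3.

3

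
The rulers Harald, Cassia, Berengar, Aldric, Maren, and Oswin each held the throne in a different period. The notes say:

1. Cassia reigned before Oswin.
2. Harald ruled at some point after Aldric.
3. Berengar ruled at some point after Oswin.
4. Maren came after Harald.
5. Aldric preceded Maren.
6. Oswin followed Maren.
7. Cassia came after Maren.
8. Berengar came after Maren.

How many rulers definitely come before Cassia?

Directly stated before Cassia: Maren.
Aldric reaches Cassia via Aldric → Maren → Cassia.
Harald reaches Cassia via Harald → Maren → Cassia.
No chain forces Berengar (or any of the others) ahead of Cassia.
That's Aldric, Harald, and Maren — 3 in all.

3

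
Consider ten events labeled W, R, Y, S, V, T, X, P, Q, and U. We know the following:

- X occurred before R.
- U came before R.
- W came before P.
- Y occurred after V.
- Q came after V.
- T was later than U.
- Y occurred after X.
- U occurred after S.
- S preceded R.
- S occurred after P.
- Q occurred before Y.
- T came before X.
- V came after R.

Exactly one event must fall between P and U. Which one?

S

Tracing the constraints gives P → S → U, so S sits after P and before U.
No other event is forced both after P and before U.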